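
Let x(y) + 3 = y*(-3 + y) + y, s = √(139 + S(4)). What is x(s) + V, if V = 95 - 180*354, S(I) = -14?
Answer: -63503 - 10*√5 ≈ -63525.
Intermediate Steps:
V = -63625 (V = 95 - 63720 = -63625)
s = 5*√5 (s = √(139 - 14) = √125 = 5*√5 ≈ 11.180)
x(y) = -3 + y + y*(-3 + y) (x(y) = -3 + (y*(-3 + y) + y) = -3 + (y + y*(-3 + y)) = -3 + y + y*(-3 + y))
x(s) + V = (-3 + (5*√5)² - 10*√5) - 63625 = (-3 + 125 - 10*√5) - 63625 = (122 - 10*√5) - 63625 = -63503 - 10*√5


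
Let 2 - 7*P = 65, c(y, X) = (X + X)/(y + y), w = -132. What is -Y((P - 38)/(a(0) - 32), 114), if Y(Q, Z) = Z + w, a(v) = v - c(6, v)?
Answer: 18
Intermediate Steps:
c(y, X) = X/y (c(y, X) = (2*X)/((2*y)) = (2*X)*(1/(2*y)) = X/y)
P = -9 (P = 2/7 - ⅐*65 = 2/7 - 65/7 = -9)
a(v) = 5*v/6 (a(v) = v - v/6 = 5*v/6)
Y(Q, Z) = -132 + Z (Y(Q, Z) = Z - 132 = -132 + Z)
-Y((P - 38)/(a(0) - 32), 114) = -(-132 + 114) = -1*(-18) = 18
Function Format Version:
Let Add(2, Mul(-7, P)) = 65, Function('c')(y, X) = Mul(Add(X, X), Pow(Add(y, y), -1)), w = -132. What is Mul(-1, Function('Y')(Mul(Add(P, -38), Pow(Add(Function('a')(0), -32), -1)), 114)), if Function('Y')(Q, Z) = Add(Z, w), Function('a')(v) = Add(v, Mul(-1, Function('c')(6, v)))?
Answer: 18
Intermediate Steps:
Function('c')(y, X) = Mul(X, Pow(y, -1)) (Function('c')(y, X) = Mul(Mul(2, X), Pow(Mul(2, y), -1)) = Mul(Mul(2, X), Mul(Rational(1, 2), Pow(y, -1))) = Mul(X, Pow(y, -1)))
P = -9 (P = Add(Rational(2, 7), Mul(Rational(-1, 7), 65)) = Add(Rational(2, 7), Rational(-65, 7)) = -9)
Function('a')(v) = Mul(Rational(5, 6), v) (Function('a')(v) = Add(v, Mul(-1, Mul(v, Pow(6, -1)))) = Add(v, Mul(-1, Mul(v, Rational(1, 6)))) = Add(v, Mul(-1, Mul(Rational(1, 6), v))) = Add(v, Mul(Rational(-1, 6), v)) = Mul(Rational(5, 6), v))
Function('Y')(Q, Z) = Add(-132, Z) (Function('Y')(Q, Z) = Add(Z, -132) = Add(-132, Z))
Mul(-1, Function('Y')(Mul(Add(P, -38), Pow(Add(Function('a')(0), -32), -1)), 114)) = Mul(-1, Add(-132, 114)) = Mul(-1, -18) = 18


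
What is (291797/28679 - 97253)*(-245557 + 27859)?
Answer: 607122058069020/28679 ≈ 2.1170e+10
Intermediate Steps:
(291797/28679 - 97253)*(-245557 + 27859) = (291797*(1/28679) - 97253)*(-217698) = (291797/28679 - 97253)*(-217698) = -2788826990/28679*(-217698) = 607122058069020/28679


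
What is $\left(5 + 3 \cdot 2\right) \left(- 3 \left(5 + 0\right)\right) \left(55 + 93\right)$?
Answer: $-24420$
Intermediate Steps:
$\left(5 + 3 \cdot 2\right) \left(- 3 \left(5 + 0\right)\right) \left(55 + 93\right) = \left(5 + 6\right) \left(\left(-3\right) 5\right) 148 = 11 \left(-15\right) 148 = \left(-165\right) 148 = -24420$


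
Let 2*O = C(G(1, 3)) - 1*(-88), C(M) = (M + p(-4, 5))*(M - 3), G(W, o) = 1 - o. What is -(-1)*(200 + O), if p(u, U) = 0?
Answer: 249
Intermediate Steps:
C(M) = M*(-3 + M) (C(M) = (M + 0)*(M - 3) = M*(-3 + M))
O = 49 (O = ((1 - 1*3)*(-3 + (1 - 1*3)) - 1*(-88))/2 = ((1 - 3)*(-3 + (1 - 3)) + 88)/2 = (-2*(-3 - 2) + 88)/2 = (-2*(-5) + 88)/2 = (10 + 88)/2 = (½)*98 = 49)
-(-1)*(200 + O) = -(-1)*(200 + 49) = -(-1)*249 = -1*(-249) = 249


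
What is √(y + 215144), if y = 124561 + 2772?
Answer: 3*√38053 ≈ 585.21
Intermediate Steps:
y = 127333
√(y + 215144) = √(127333 + 215144) = √342477 = 3*√38053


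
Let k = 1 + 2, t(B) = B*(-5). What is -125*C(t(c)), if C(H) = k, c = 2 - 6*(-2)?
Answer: -375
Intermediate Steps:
c = 14 (c = 2 - 1*(-12) = 2 + 12 = 14)
t(B) = -5*B
k = 3
C(H) = 3
-125*C(t(c)) = -125*3 = -375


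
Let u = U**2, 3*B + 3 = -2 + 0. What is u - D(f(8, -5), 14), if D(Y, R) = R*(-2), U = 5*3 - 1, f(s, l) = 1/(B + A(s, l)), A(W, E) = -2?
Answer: 224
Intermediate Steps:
B = -5/3 (B = -1 + (-2 + 0)/3 = -1 + (1/3)*(-2) = -1 - 2/3 = -5/3 ≈ -1.6667)
f(s, l) = -3/11 (f(s, l) = 1/(-5/3 - 2) = 1/(-11/3) = -3/11)
U = 14 (U = 15 - 1 = 14)
D(Y, R) = -2*R
u = 196 (u = 14**2 = 196)
u - D(f(8, -5), 14) = 196 - (-2)*14 = 196 - 1*(-28) = 196 + 28 = 224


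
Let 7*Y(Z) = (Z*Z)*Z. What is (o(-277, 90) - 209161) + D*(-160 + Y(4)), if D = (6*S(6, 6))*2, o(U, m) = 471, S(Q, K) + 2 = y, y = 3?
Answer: -1473502/7 ≈ -2.1050e+5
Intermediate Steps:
S(Q, K) = 1 (S(Q, K) = -2 + 3 = 1)
D = 12 (D = (6*1)*2 = 6*2 = 12)
Y(Z) = Z³/7 (Y(Z) = ((Z*Z)*Z)/7 = (Z²*Z)/7 = Z³/7)
(o(-277, 90) - 209161) + D*(-160 + Y(4)) = (471 - 209161) + 12*(-160 + (⅐)*4³) = -208690 + 12*(-160 + (⅐)*64) = -208690 + 12*(-160 + 64/7) = -208690 + 12*(-1056/7) = -208690 - 12672/7 = -1473502/7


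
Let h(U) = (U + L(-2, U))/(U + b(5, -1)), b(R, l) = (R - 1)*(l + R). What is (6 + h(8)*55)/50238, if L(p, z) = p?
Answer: 79/200952 ≈ 0.00039313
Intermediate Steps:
b(R, l) = (-1 + R)*(R + l)
h(U) = (-2 + U)/(16 + U) (h(U) = (U - 2)/(U + (5² - 1*5 - 1*(-1) + 5*(-1))) = (-2 + U)/(U + (25 - 5 + 1 - 5)) = (-2 + U)/(U + 16) = (-2 + U)/(16 + U))
(6 + h(8)*55)/50238 = (6 + ((-2 + 8)/(16 + 8))*55)/50238 = (6 + (6/24)*55)*(1/50238) = (6 + ((1/24)*6)*55)*(1/50238) = (6 + (¼)*55)*(1/50238) = (6 + 55/4)*(1/50238) = (79/4)*(1/50238) = 79/200952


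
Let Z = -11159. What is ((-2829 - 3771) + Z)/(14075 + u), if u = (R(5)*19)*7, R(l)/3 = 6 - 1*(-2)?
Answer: -17759/17267 ≈ -1.0285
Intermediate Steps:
R(l) = 24 (R(l) = 3*(6 - 1*(-2)) = 3*(6 + 2) = 3*8 = 24)
u = 3192 (u = (24*19)*7 = 456*7 = 3192)
((-2829 - 3771) + Z)/(14075 + u) = ((-2829 - 3771) - 11159)/(14075 + 3192) = (-6600 - 11159)/17267 = -17759*1/17267 = -17759/17267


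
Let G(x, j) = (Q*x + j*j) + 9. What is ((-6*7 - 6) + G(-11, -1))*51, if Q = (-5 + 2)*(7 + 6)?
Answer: 19941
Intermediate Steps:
Q = -39 (Q = -3*13 = -39)
G(x, j) = 9 + j² - 39*x (G(x, j) = (-39*x + j*j) + 9 = (-39*x + j²) + 9 = (j² - 39*x) + 9 = 9 + j² - 39*x)
((-6*7 - 6) + G(-11, -1))*51 = ((-6*7 - 6) + (9 + (-1)² - 39*(-11)))*51 = ((-42 - 6) + (9 + 1 + 429))*51 = (-48 + 439)*51 = 391*51 = 19941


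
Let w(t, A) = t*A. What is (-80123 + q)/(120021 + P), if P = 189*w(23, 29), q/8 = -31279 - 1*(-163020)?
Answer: 973805/246084 ≈ 3.9572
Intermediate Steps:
q = 1053928 (q = 8*(-31279 - 1*(-163020)) = 8*(-31279 + 163020) = 8*131741 = 1053928)
w(t, A) = A*t
P = 126063 (P = 189*(29*23) = 189*667 = 126063)
(-80123 + q)/(120021 + P) = (-80123 + 1053928)/(120021 + 126063) = 973805/246084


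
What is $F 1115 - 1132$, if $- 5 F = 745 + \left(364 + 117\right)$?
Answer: $-274530$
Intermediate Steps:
$F = - \frac{1226}{5}$ ($F = - \frac{745 + \left(364 + 117\right)}{5} = - \frac{745 + 481}{5} = \left(- \frac{1}{5}\right) 1226 = - \frac{1226}{5} \approx -245.2$)
$F 1115 - 1132 = \left(- \frac{1226}{5}\right) 1115 - 1132 = -273398 - 1132 = -274530$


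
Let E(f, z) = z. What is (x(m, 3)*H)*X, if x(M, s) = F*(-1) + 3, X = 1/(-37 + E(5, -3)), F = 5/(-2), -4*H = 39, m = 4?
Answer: 429/320 ≈ 1.3406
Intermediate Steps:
H = -39/4 (H = -¼*39 = -39/4 ≈ -9.7500)
F = -5/2 (F = 5*(-½) = -5/2 ≈ -2.5000)
X = -1/40 (X = 1/(-37 - 3) = 1/(-40) = -1/40 ≈ -0.025000)
x(M, s) = 11/2 (x(M, s) = -5/2*(-1) + 3 = 5/2 + 3 = 11/2)
(x(m, 3)*H)*X = ((11/2)*(-39/4))*(-1/40) = -429/8*(-1/40) = 429/320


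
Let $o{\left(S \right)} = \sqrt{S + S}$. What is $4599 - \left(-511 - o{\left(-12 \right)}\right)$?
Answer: $5110 + 2 i \sqrt{6} \approx 5110.0 + 4.899 i$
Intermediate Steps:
$o{\left(S \right)} = \sqrt{2} \sqrt{S}$ ($o{\left(S \right)} = \sqrt{2 S} = \sqrt{2} \sqrt{S}$)
$4599 - \left(-511 - o{\left(-12 \right)}\right) = 4599 + \left(\left(818 + \sqrt{2} \sqrt{-12}\right) - 307\right) = 4599 + \left(\left(818 + \sqrt{2} \cdot 2 i \sqrt{3}\right) - 307\right) = 4599 + \left(\left(818 + 2 i \sqrt{6}\right) - 307\right) = 4599 + \left(511 + 2 i \sqrt{6}\right) = 5110 + 2 i \sqrt{6}$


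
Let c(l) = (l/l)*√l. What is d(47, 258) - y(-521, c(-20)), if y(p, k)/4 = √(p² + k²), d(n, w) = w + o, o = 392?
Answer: 650 - 4*√271421 ≈ -1433.9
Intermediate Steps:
d(n, w) = 392 + w (d(n, w) = w + 392 = 392 + w)
c(l) = √l (c(l) = 1*√l = √l)
y(p, k) = 4*√(k² + p²) (y(p, k) = 4*√(p² + k²) = 4*√(k² + p²))
d(47, 258) - y(-521, c(-20)) = (392 + 258) - 4*√((√(-20))² + (-521)²) = 650 - 4*√((2*I*√5)² + 271441) = 650 - 4*√(-20 + 271441) = 650 - 4*√271421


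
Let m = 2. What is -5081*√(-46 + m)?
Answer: -10162*I*√11 ≈ -33704.0*I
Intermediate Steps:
-5081*√(-46 + m) = -5081*√(-46 + 2) = -10162*I*√11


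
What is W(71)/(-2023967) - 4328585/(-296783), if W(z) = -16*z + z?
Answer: 8761229270590/600678998161 ≈ 14.586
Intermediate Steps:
W(z) = -15*z
W(71)/(-2023967) - 4328585/(-296783) = -15*71/(-2023967) - 4328585/(-296783) = -1065*(-1/2023967) - 4328585*(-1/296783) = 1065/2023967 + 4328585/296783 = 8761229270590/600678998161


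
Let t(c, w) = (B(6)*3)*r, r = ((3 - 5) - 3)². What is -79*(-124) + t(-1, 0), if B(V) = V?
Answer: 10246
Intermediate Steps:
r = 25 (r = (-2 - 3)² = (-5)² = 25)
t(c, w) = 450 (t(c, w) = (6*3)*25 = 18*25 = 450)
-79*(-124) + t(-1, 0) = -79*(-124) + 450 = 9796 + 450 = 10246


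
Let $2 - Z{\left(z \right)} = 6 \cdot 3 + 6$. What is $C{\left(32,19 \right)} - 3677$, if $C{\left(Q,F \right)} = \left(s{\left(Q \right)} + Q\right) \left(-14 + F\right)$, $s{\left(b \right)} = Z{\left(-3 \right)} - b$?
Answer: $-3787$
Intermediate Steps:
$Z{\left(z \right)} = -22$ ($Z{\left(z \right)} = 2 - \left(6 \cdot 3 + 6\right) = 2 - \left(18 + 6\right) = 2 - 24 = -22$)
$s{\left(b \right)} = -22 - b$
$C{\left(Q,F \right)} = 308 - 22 F$ ($C{\left(Q,F \right)} = \left(\left(-22 - Q\right) + Q\right) \left(-14 + F\right) = - 22 \left(-14 + F\right) = 308 - 22 F$)
$C{\left(32,19 \right)} - 3677 = \left(308 - 418\right) - 3677 = -110 - 3677 = -3787$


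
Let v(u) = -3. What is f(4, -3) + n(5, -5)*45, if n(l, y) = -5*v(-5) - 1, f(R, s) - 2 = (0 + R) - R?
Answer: 632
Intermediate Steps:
f(R, s) = 2 (f(R, s) = 2 + ((0 + R) - R) = 2 + (R - R) = 2 + 0 = 2)
n(l, y) = 14 (n(l, y) = -5*(-3) - 1 = 15 - 1 = 14)
f(4, -3) + n(5, -5)*45 = 2 + 14*45 = 2 + 630 = 632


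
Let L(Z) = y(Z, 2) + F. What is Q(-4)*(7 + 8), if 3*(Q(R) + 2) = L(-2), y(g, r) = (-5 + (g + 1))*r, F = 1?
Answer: -85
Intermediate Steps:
y(g, r) = r*(-4 + g) (y(g, r) = (-5 + (1 + g))*r = (-4 + g)*r = r*(-4 + g))
L(Z) = -7 + 2*Z (L(Z) = 2*(-4 + Z) + 1 = (-8 + 2*Z) + 1 = -7 + 2*Z)
Q(R) = -17/3 (Q(R) = -2 + (-7 + 2*(-2))/3 = -2 + (-7 - 4)/3 = -2 + (1/3)*(-11) = -2 - 11/3 = -17/3)
Q(-4)*(7 + 8) = -17*(7 + 8)/3 = -17/3*15 = -85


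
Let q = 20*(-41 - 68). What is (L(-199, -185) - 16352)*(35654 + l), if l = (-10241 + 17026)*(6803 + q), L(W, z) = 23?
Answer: -512774835261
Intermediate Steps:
q = -2180 (q = 20*(-109) = -2180)
l = 31367055 (l = (-10241 + 17026)*(6803 - 2180) = 6785*4623 = 31367055)
(L(-199, -185) - 16352)*(35654 + l) = (23 - 16352)*(35654 + 31367055) = -16329*31402709 = -512774835261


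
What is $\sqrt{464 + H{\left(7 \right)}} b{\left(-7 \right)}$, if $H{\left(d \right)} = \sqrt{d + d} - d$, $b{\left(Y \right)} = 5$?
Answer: $5 \sqrt{457 + \sqrt{14}} \approx 107.32$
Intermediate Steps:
$H{\left(d \right)} = - d + \sqrt{2} \sqrt{d}$ ($H{\left(d \right)} = \sqrt{2 d} - d = \sqrt{2} \sqrt{d} - d = - d + \sqrt{2} \sqrt{d}$)
$\sqrt{464 + H{\left(7 \right)}} b{\left(-7 \right)} = \sqrt{464 - \left(7 - \sqrt{2} \sqrt{7}\right)} 5 = \sqrt{464 - \left(7 - \sqrt{14}\right)} 5 = \sqrt{457 + \sqrt{14}} \cdot 5 = 5 \sqrt{457 + \sqrt{14}}$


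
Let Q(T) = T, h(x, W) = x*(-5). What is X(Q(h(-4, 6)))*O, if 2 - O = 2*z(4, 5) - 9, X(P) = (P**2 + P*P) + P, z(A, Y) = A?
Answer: 2460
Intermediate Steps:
h(x, W) = -5*x
X(P) = P + 2*P**2 (X(P) = (P**2 + P**2) + P = 2*P**2 + P = P + 2*P**2)
O = 3 (O = 2 - (2*4 - 9) = 2 - (8 - 9) = 2 - 1*(-1) = 2 + 1 = 3)
X(Q(h(-4, 6)))*O = ((-5*(-4))*(1 + 2*(-5*(-4))))*3 = (20*(1 + 2*20))*3 = (20*(1 + 40))*3 = (20*41)*3 = 820*3 = 2460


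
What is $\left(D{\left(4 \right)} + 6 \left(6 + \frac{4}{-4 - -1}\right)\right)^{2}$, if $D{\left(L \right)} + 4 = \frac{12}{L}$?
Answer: $729$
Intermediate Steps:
$D{\left(L \right)} = -4 + \frac{12}{L}$
$\left(D{\left(4 \right)} + 6 \left(6 + \frac{4}{-4 - -1}\right)\right)^{2} = \left(\left(-4 + \frac{12}{4}\right) + 6 \left(6 + \frac{4}{-4 - -1}\right)\right)^{2} = \left(\left(-4 + 12 \cdot \frac{1}{4}\right) + 6 \left(6 + \frac{4}{-4 + 1}\right)\right)^{2} = \left(\left(-4 + 3\right) + 6 \left(6 + \frac{4}{-3}\right)\right)^{2} = \left(-1 + 6 \left(6 + 4 \left(- \frac{1}{3}\right)\right)\right)^{2} = \left(-1 + 6 \left(6 - \frac{4}{3}\right)\right)^{2} = \left(-1 + 6 \cdot \frac{14}{3}\right)^{2} = \left(-1 + 28\right)^{2} = 27^{2} = 729$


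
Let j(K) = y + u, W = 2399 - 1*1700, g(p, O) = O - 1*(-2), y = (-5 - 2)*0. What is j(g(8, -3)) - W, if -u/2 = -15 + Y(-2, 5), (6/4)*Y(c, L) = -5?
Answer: -1987/3 ≈ -662.33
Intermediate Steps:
y = 0 (y = -7*0 = 0)
g(p, O) = 2 + O (g(p, O) = O + 2 = 2 + O)
Y(c, L) = -10/3 (Y(c, L) = (⅔)*(-5) = -10/3)
W = 699 (W = 2399 - 1700 = 699)
u = 110/3 (u = -2*(-15 - 10/3) = -2*(-55/3) = 110/3 ≈ 36.667)
j(K) = 110/3 (j(K) = 0 + 110/3 = 110/3)
j(g(8, -3)) - W = 110/3 - 1*699 = 110/3 - 699 = -1987/3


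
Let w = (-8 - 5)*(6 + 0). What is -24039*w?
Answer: 1875042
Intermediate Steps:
w = -78 (w = -13*6 = -78)
-24039*w = -24039*(-78) = 1875042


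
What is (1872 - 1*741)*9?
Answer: 10179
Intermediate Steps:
(1872 - 1*741)*9 = (1872 - 741)*9 = 1131*9 = 10179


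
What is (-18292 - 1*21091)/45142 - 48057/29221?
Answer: -3320199737/1319094382 ≈ -2.5170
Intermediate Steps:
(-18292 - 1*21091)/45142 - 48057/29221 = (-18292 - 21091)*(1/45142) - 48057*1/29221 = -39383*1/45142 - 48057/29221 = -39383/45142 - 48057/29221 = -3320199737/1319094382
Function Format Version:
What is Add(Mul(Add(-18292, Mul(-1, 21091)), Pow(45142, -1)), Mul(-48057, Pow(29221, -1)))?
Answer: Rational(-3320199737, 1319094382) ≈ -2.5170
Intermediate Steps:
Add(Mul(Add(-18292, Mul(-1, 21091)), Pow(45142, -1)), Mul(-48057, Pow(29221, -1))) = Add(Mul(Add(-18292, -21091), Rational(1, 45142)), Mul(-48057, Rational(1, 29221))) = Add(Mul(-39383, Rational(1, 45142)), Rational(-48057, 29221)) = Add(Rational(-39383, 45142), Rational(-48057, 29221)) = Rational(-3320199737, 1319094382)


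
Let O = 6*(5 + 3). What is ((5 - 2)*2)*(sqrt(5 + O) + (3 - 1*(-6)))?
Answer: 54 + 6*sqrt(53) ≈ 97.681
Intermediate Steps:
O = 48 (O = 6*8 = 48)
((5 - 2)*2)*(sqrt(5 + O) + (3 - 1*(-6))) = ((5 - 2)*2)*(sqrt(5 + 48) + (3 - 1*(-6))) = (3*2)*(sqrt(53) + (3 + 6)) = 6*(sqrt(53) + 9) = 6*(9 + sqrt(53)) = 54 + 6*sqrt(53)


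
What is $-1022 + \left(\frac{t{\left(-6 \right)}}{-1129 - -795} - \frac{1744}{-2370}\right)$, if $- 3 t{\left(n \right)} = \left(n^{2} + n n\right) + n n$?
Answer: $- \frac{202081736}{197895} \approx -1021.2$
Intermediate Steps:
$t{\left(n \right)} = - n^{2}$ ($t{\left(n \right)} = - \frac{\left(n^{2} + n n\right) + n n}{3} = - \frac{\left(n^{2} + n^{2}\right) + n^{2}}{3} = - \frac{2 n^{2} + n^{2}}{3} = - \frac{3 n^{2}}{3} = - n^{2}$)
$-1022 + \left(\frac{t{\left(-6 \right)}}{-1129 - -795} - \frac{1744}{-2370}\right) = -1022 + \left(\frac{\left(-1\right) \left(-6\right)^{2}}{-1129 - -795} - \frac{1744}{-2370}\right) = -1022 + \left(\frac{\left(-1\right) 36}{-1129 + 795} - - \frac{872}{1185}\right) = -1022 + \left(- \frac{36}{-334} + \frac{872}{1185}\right) = -1022 + \left(\left(-36\right) \left(- \frac{1}{334}\right) + \frac{872}{1185}\right) = -1022 + \left(\frac{18}{167} + \frac{872}{1185}\right) = -1022 + \frac{166954}{197895} = - \frac{202081736}{197895}$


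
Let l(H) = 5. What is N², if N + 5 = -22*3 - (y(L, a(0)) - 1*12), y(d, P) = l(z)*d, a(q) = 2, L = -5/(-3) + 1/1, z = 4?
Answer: 47089/9 ≈ 5232.1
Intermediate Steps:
L = 8/3 (L = -5*(-⅓) + 1*1 = 5/3 + 1 = 8/3 ≈ 2.6667)
y(d, P) = 5*d
N = -217/3 (N = -5 + (-22*3 - (5*(8/3) - 1*12)) = -5 + (-66 - (40/3 - 12)) = -5 + (-66 - 1*4/3) = -5 + (-66 - 4/3) = -5 - 202/3 = -217/3 ≈ -72.333)
N² = (-217/3)² = 47089/9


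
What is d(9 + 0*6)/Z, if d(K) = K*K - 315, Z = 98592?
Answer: -3/1264 ≈ -0.0023734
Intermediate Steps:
d(K) = -315 + K**2 (d(K) = K**2 - 315 = -315 + K**2)
d(9 + 0*6)/Z = (-315 + (9 + 0*6)**2)/98592 = (-315 + (9 + 0)**2)*(1/98592) = (-315 + 9**2)*(1/98592) = (-315 + 81)*(1/98592) = -234*1/98592 = -3/1264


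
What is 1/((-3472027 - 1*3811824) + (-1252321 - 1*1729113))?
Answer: -1/10265285 ≈ -9.7416e-8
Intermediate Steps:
1/((-3472027 - 1*3811824) + (-1252321 - 1*1729113)) = 1/((-3472027 - 3811824) + (-1252321 - 1729113)) = 1/(-7283851 - 2981434) = 1/(-10265285) = -1/10265285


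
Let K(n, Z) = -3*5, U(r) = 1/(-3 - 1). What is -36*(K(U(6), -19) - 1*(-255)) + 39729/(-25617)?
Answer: -73790203/8539 ≈ -8641.5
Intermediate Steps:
U(r) = -¼ (U(r) = 1/(-4) = -¼)
K(n, Z) = -15
-36*(K(U(6), -19) - 1*(-255)) + 39729/(-25617) = -36*(-15 - 1*(-255)) + 39729/(-25617) = -36*(-15 + 255) + 39729*(-1/25617) = -36*240 - 13243/8539 = -8640 - 13243/8539 = -73790203/8539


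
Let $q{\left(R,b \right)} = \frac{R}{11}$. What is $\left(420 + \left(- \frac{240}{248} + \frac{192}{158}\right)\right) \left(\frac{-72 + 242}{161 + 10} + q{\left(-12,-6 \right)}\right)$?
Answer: $- \frac{20812428}{511841} \approx -40.662$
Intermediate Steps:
$q{\left(R,b \right)} = \frac{R}{11}$ ($q{\left(R,b \right)} = R \frac{1}{11} = \frac{R}{11}$)
$\left(420 + \left(- \frac{240}{248} + \frac{192}{158}\right)\right) \left(\frac{-72 + 242}{161 + 10} + q{\left(-12,-6 \right)}\right) = \left(420 + \left(- \frac{240}{248} + \frac{192}{158}\right)\right) \left(\frac{-72 + 242}{161 + 10} + \frac{1}{11} \left(-12\right)\right) = \left(420 + \left(\left(-240\right) \frac{1}{248} + 192 \cdot \frac{1}{158}\right)\right) \left(\frac{170}{171} - \frac{12}{11}\right) = \left(420 + \left(- \frac{30}{31} + \frac{96}{79}\right)\right) \left(170 \cdot \frac{1}{171} - \frac{12}{11}\right) = \left(420 + \frac{606}{2449}\right) \left(\frac{170}{171} - \frac{12}{11}\right) = \frac{1029186}{2449} \left(- \frac{182}{1881}\right) = - \frac{20812428}{511841}$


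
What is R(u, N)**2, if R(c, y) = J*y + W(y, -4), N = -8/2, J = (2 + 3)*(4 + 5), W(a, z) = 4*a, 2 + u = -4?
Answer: 38416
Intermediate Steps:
u = -6 (u = -2 - 4 = -6)
J = 45 (J = 5*9 = 45)
N = -4 (N = -8*1/2 = -4)
R(c, y) = 49*y (R(c, y) = 45*y + 4*y = 49*y)
R(u, N)**2 = (49*(-4))**2 = (-196)**2 = 38416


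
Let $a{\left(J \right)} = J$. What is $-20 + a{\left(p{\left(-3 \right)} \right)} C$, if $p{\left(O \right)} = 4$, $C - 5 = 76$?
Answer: $304$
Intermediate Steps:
$C = 81$ ($C = 5 + 76 = 81$)
$-20 + a{\left(p{\left(-3 \right)} \right)} C = -20 + 4 \cdot 81 = -20 + 324 = 304$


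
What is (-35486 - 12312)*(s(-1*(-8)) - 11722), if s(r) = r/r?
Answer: 560240358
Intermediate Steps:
s(r) = 1
(-35486 - 12312)*(s(-1*(-8)) - 11722) = (-35486 - 12312)*(1 - 11722) = -47798*(-11721) = 560240358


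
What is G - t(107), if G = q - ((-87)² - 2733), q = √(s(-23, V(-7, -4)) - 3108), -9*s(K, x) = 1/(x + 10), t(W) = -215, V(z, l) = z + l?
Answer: -4621 + I*√27971/3 ≈ -4621.0 + 55.748*I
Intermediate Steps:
V(z, l) = l + z
s(K, x) = -1/(9*(10 + x)) (s(K, x) = -1/(9*(x + 10)) = -1/(9*(10 + x)))
q = I*√27971/3 (q = √(-1/(90 + 9*(-4 - 7)) - 3108) = √(-1/(90 + 9*(-11)) - 3108) = √(-1/(90 - 99) - 3108) = √(-1/(-9) - 3108) = √(-1*(-⅑) - 3108) = √(⅑ - 3108) = √(-27971/9) = I*√27971/3 ≈ 55.748*I)
G = -4836 + I*√27971/3 (G = I*√27971/3 - ((-87)² - 2733) = I*√27971/3 - (7569 - 2733) = I*√27971/3 - 1*4836 = I*√27971/3 - 4836 = -4836 + I*√27971/3 ≈ -4836.0 + 55.748*I)
G - t(107) = (-4836 + I*√27971/3) - 1*(-215) = (-4836 + I*√27971/3) + 215 = -4621 + I*√27971/3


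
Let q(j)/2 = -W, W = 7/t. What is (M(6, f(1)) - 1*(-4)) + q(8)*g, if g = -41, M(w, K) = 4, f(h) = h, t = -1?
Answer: -566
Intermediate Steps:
W = -7 (W = 7/(-1) = 7*(-1) = -7)
q(j) = 14 (q(j) = 2*(-1*(-7)) = 2*7 = 14)
(M(6, f(1)) - 1*(-4)) + q(8)*g = (4 - 1*(-4)) + 14*(-41) = (4 + 4) - 574 = 8 - 574 = -566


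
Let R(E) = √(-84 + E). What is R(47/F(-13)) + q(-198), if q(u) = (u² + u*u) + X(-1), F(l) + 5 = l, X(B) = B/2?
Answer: 156815/2 + I*√3118/6 ≈ 78408.0 + 9.3065*I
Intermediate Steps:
X(B) = B/2 (X(B) = B*(½) = B/2)
F(l) = -5 + l
q(u) = -½ + 2*u² (q(u) = (u² + u*u) + (½)*(-1) = (u² + u²) - ½ = 2*u² - ½ = -½ + 2*u²)
R(47/F(-13)) + q(-198) = √(-84 + 47/(-5 - 13)) + (-½ + 2*(-198)²) = √(-84 + 47/(-18)) + (-½ + 2*39204) = √(-84 + 47*(-1/18)) + (-½ + 78408) = √(-84 - 47/18) + 156815/2 = √(-1559/18) + 156815/2 = I*√3118/6 + 156815/2 = 156815/2 + I*√3118/6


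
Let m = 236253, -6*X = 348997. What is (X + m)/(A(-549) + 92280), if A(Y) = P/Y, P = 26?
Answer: 195539343/101323388 ≈ 1.9299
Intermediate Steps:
X = -348997/6 (X = -⅙*348997 = -348997/6 ≈ -58166.)
A(Y) = 26/Y
(X + m)/(A(-549) + 92280) = (-348997/6 + 236253)/(26/(-549) + 92280) = 1068521/(6*(26*(-1/549) + 92280)) = 1068521/(6*(-26/549 + 92280)) = 1068521/(6*(50661694/549)) = (1068521/6)*(549/50661694) = 195539343/101323388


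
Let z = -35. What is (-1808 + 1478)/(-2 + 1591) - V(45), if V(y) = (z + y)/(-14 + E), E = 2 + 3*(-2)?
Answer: 4975/14301 ≈ 0.34788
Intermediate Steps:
E = -4 (E = 2 - 6 = -4)
V(y) = 35/18 - y/18 (V(y) = (-35 + y)/(-14 - 4) = (-35 + y)/(-18) = (-35 + y)*(-1/18) = 35/18 - y/18)
(-1808 + 1478)/(-2 + 1591) - V(45) = (-1808 + 1478)/(-2 + 1591) - (35/18 - 1/18*45) = -330/1589 - (35/18 - 5/2) = -330*1/1589 - 1*(-5/9) = -330/1589 + 5/9 = 4975/14301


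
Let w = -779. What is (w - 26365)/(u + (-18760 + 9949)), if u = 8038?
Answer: 27144/773 ≈ 35.115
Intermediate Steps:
(w - 26365)/(u + (-18760 + 9949)) = (-779 - 26365)/(8038 + (-18760 + 9949)) = -27144/(8038 - 8811) = -27144/(-773) = -27144*(-1/773) = 27144/773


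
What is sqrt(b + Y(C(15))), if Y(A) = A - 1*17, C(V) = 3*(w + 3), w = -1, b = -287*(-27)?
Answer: sqrt(7738) ≈ 87.966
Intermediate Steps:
b = 7749
C(V) = 6 (C(V) = 3*(-1 + 3) = 3*2 = 6)
Y(A) = -17 + A (Y(A) = A - 17 = -17 + A)
sqrt(b + Y(C(15))) = sqrt(7749 + (-17 + 6)) = sqrt(7749 - 11) = sqrt(7738)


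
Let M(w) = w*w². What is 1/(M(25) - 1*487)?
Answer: 1/15138 ≈ 6.6059e-5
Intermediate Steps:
M(w) = w³
1/(M(25) - 1*487) = 1/(25³ - 1*487) = 1/(15625 - 487) = 1/15138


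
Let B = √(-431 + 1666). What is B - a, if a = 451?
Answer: -451 + √1235 ≈ -415.86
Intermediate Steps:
B = √1235 ≈ 35.143
B - a = √1235 - 1*451 = √1235 - 451 = -451 + √1235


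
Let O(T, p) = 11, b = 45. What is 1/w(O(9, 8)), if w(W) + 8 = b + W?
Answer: 1/48 ≈ 0.020833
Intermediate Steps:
w(W) = 37 + W (w(W) = -8 + (45 + W) = 37 + W)
1/w(O(9, 8)) = 1/(37 + 11) = 1/48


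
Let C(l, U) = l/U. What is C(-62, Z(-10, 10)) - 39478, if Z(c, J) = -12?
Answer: -236837/6 ≈ -39473.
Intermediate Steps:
C(-62, Z(-10, 10)) - 39478 = -62/(-12) - 39478 = -62*(-1/12) - 39478 = 31/6 - 39478 = -236837/6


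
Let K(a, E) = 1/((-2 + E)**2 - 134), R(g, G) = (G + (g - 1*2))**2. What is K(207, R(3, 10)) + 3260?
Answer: 45728021/14027 ≈ 3260.0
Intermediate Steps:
R(g, G) = (-2 + G + g)**2 (R(g, G) = (G + (g - 2))**2 = (G + (-2 + g))**2 = (-2 + G + g)**2)
K(a, E) = 1/(-134 + (-2 + E)**2)
K(207, R(3, 10)) + 3260 = 1/(-134 + (-2 + (-2 + 10 + 3)**2)**2) + 3260 = 1/(-134 + (-2 + 11**2)**2) + 3260 = 1/(-134 + (-2 + 121)**2) + 3260 = 1/(-134 + 119**2) + 3260 = 1/(-134 + 14161) + 3260 = 1/14027 + 3260 = 45728021/14027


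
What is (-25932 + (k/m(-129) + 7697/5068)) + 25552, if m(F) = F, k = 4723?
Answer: -271376611/653772 ≈ -415.09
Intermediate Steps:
(-25932 + (k/m(-129) + 7697/5068)) + 25552 = (-25932 + (4723/(-129) + 7697/5068)) + 25552 = (-25932 + (4723*(-1/129) + 7697*(1/5068))) + 25552 = (-25932 + (-4723/129 + 7697/5068)) + 25552 = (-25932 - 22943251/653772) + 25552 = -16976558755/653772 + 25552 = -271376611/653772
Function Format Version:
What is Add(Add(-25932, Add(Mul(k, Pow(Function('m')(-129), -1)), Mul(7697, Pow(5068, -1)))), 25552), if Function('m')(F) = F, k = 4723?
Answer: Rational(-271376611, 653772) ≈ -415.09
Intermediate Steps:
Add(Add(-25932, Add(Mul(k, Pow(Function('m')(-129), -1)), Mul(7697, Pow(5068, -1)))), 25552) = Add(Add(-25932, Add(Mul(4723, Pow(-129, -1)), Mul(7697, Pow(5068, -1)))), 25552) = Add(Add(-25932, Add(Mul(4723, Rational(-1, 129)), Mul(7697, Rational(1, 5068)))), 25552) = Add(Add(-25932, Add(Rational(-4723, 129), Rational(7697, 5068))), 25552) = Add(Add(-25932, Rational(-22943251, 653772)), 25552) = Add(Rational(-16976558755, 653772), 25552) = Rational(-271376611, 653772)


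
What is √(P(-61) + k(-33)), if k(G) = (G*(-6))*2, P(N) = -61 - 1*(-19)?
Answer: √354 ≈ 18.815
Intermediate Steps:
P(N) = -42 (P(N) = -61 + 19 = -42)
k(G) = -12*G (k(G) = -6*G*2 = -12*G)
√(P(-61) + k(-33)) = √(-42 - 12*(-33)) = √(-42 + 396) = √354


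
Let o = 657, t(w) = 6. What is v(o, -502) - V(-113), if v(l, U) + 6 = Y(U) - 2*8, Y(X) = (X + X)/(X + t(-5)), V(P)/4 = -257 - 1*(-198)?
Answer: 26787/124 ≈ 216.02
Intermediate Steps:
V(P) = -236 (V(P) = 4*(-257 - 1*(-198)) = 4*(-257 + 198) = 4*(-59) = -236)
Y(X) = 2*X/(6 + X) (Y(X) = (X + X)/(X + 6) = (2*X)/(6 + X) = 2*X/(6 + X))
v(l, U) = -22 + 2*U/(6 + U) (v(l, U) = -6 + (2*U/(6 + U) - 2*8) = -6 + (2*U/(6 + U) - 16) = -6 + (-16 + 2*U/(6 + U)) = -22 + 2*U/(6 + U))
v(o, -502) - V(-113) = 4*(-33 - 5*(-502))/(6 - 502) - 1*(-236) = 4*(-33 + 2510)/(-496) + 236 = 4*(-1/496)*2477 + 236 = -2477/124 + 236 = 26787/124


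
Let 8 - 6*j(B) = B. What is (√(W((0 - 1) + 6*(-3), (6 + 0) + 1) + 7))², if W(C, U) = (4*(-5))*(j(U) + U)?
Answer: -409/3 ≈ -136.33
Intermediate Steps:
j(B) = 4/3 - B/6
W(C, U) = -80/3 - 50*U/3 (W(C, U) = (4*(-5))*((4/3 - U/6) + U) = -20*(4/3 + 5*U/6) = -80/3 - 50*U/3)
(√(W((0 - 1) + 6*(-3), (6 + 0) + 1) + 7))² = (√((-80/3 - 50*((6 + 0) + 1)/3) + 7))² = (√((-80/3 - 50*(6 + 1)/3) + 7))² = (√((-80/3 - 50/3*7) + 7))² = (√((-80/3 - 350/3) + 7))² = (√(-430/3 + 7))² = (√(-409/3))² = (I*√1227/3)² = -409/3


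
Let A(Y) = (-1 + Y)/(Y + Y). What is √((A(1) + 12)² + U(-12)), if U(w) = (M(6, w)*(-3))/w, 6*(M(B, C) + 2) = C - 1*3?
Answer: 3*√254/4 ≈ 11.953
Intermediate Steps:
M(B, C) = -5/2 + C/6 (M(B, C) = -2 + (C - 1*3)/6 = -2 + (C - 3)/6 = -2 + (-3 + C)/6 = -2 + (-½ + C/6) = -5/2 + C/6)
U(w) = (15/2 - w/2)/w (U(w) = ((-5/2 + w/6)*(-3))/w = (15/2 - w/2)/w)
A(Y) = (-1 + Y)/(2*Y) (A(Y) = (-1 + Y)/((2*Y)) = (-1 + Y)*(1/(2*Y)) = (-1 + Y)/(2*Y))
√((A(1) + 12)² + U(-12)) = √(((½)*(-1 + 1)/1 + 12)² + (½)*(15 - 1*(-12))/(-12)) = √(((½)*1*0 + 12)² + (½)*(-1/12)*(15 + 12)) = √((0 + 12)² + (½)*(-1/12)*27) = √(12² - 9/8) = √(144 - 9/8) = √(1143/8) = 3*√254/4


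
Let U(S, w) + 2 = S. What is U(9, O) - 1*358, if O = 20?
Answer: -351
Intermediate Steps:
U(S, w) = -2 + S
U(9, O) - 1*358 = (-2 + 9) - 1*358 = 7 - 358 = -351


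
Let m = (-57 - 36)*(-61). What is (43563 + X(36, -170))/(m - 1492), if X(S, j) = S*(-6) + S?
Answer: 43383/4181 ≈ 10.376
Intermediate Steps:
X(S, j) = -5*S (X(S, j) = -6*S + S = -5*S)
m = 5673 (m = -93*(-61) = 5673)
(43563 + X(36, -170))/(m - 1492) = (43563 - 5*36)/(5673 - 1492) = (43563 - 180)/4181 = 43383*(1/4181) = 43383/4181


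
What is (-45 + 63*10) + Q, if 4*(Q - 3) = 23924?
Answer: 6569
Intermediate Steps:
Q = 5984 (Q = 3 + (¼)*23924 = 3 + 5981 = 5984)
(-45 + 63*10) + Q = (-45 + 63*10) + 5984 = (-45 + 630) + 5984 = 585 + 5984 = 6569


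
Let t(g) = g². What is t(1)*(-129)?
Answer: -129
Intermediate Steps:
t(1)*(-129) = 1²*(-129) = 1*(-129) = -129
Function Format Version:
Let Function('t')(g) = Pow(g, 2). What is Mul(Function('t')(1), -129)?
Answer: -129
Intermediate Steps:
Mul(Function('t')(1), -129) = Mul(Pow(1, 2), -129) = Mul(1, -129) = -129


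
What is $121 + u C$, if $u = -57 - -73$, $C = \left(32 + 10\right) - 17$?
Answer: $521$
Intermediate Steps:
$C = 25$ ($C = 42 - 17 = 25$)
$u = 16$ ($u = -57 + 73 = 16$)
$121 + u C = 121 + 16 \cdot 25 = 121 + 400 = 521$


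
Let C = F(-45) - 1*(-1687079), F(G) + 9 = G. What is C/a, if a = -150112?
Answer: -1687025/150112 ≈ -11.238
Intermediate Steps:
F(G) = -9 + G
C = 1687025 (C = (-9 - 45) - 1*(-1687079) = -54 + 1687079 = 1687025)
C/a = 1687025/(-150112) = 1687025*(-1/150112) = -1687025/150112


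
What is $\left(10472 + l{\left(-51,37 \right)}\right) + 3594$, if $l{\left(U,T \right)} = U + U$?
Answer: $13964$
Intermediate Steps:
$l{\left(U,T \right)} = 2 U$
$\left(10472 + l{\left(-51,37 \right)}\right) + 3594 = \left(10472 + 2 \left(-51\right)\right) + 3594 = \left(10472 - 102\right) + 3594 = 10370 + 3594 = 13964$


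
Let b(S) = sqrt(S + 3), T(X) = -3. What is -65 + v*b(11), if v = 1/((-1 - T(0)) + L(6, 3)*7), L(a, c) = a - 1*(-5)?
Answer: -65 + sqrt(14)/79 ≈ -64.953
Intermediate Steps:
L(a, c) = 5 + a (L(a, c) = a + 5 = 5 + a)
b(S) = sqrt(3 + S)
v = 1/79 (v = 1/((-1 - 1*(-3)) + (5 + 6)*7) = 1/((-1 + 3) + 11*7) = 1/(2 + 77) = 1/79 ≈ 0.012658)
-65 + v*b(11) = -65 + sqrt(3 + 11)/79 = -65 + sqrt(14)/79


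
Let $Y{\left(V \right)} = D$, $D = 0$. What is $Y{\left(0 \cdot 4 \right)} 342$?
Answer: $0$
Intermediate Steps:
$Y{\left(V \right)} = 0$
$Y{\left(0 \cdot 4 \right)} 342 = 0 \cdot 342 = 0$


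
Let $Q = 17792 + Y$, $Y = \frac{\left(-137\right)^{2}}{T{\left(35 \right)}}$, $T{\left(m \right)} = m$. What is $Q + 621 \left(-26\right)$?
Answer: $\frac{76379}{35} \approx 2182.3$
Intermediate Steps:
$Y = \frac{18769}{35}$ ($Y = \frac{\left(-137\right)^{2}}{35} = 18769 \cdot \frac{1}{35} = \frac{18769}{35} \approx 536.26$)
$Q = \frac{641489}{35}$ ($Q = 17792 + \frac{18769}{35} = \frac{641489}{35} \approx 18328.0$)
$Q + 621 \left(-26\right) = \frac{641489}{35} + 621 \left(-26\right) = \frac{641489}{35} - 16146 = \frac{76379}{35}$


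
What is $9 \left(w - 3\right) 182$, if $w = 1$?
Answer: $-3276$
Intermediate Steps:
$9 \left(w - 3\right) 182 = 9 \left(1 - 3\right) 182 = 9 \left(-2\right) 182 = \left(-18\right) 182 = -3276$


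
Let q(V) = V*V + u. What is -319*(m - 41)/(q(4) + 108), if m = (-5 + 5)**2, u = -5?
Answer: 13079/119 ≈ 109.91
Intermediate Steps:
m = 0 (m = 0**2 = 0)
q(V) = -5 + V**2 (q(V) = V*V - 5 = V**2 - 5 = -5 + V**2)
-319*(m - 41)/(q(4) + 108) = -319*(0 - 41)/((-5 + 4**2) + 108) = -(-13079)/((-5 + 16) + 108) = -(-13079)/(11 + 108) = -(-13079)/119 = -319*(-41/119) = 13079/119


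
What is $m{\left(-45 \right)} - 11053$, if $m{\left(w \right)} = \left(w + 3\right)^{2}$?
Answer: $-9289$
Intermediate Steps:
$m{\left(w \right)} = \left(3 + w\right)^{2}$
$m{\left(-45 \right)} - 11053 = \left(3 - 45\right)^{2} - 11053 = \left(-42\right)^{2} - 11053 = 1764 - 11053 = -9289$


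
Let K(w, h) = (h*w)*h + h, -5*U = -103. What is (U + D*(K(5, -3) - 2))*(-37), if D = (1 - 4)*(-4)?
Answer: -92611/5 ≈ -18522.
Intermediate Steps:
U = 103/5 (U = -⅕*(-103) = 103/5 ≈ 20.600)
D = 12 (D = -3*(-4) = 12)
K(w, h) = h + w*h² (K(w, h) = w*h² + h = h + w*h²)
(U + D*(K(5, -3) - 2))*(-37) = (103/5 + 12*(-3*(1 - 3*5) - 2))*(-37) = (103/5 + 12*(-3*(1 - 15) - 2))*(-37) = (103/5 + 12*(-3*(-14) - 2))*(-37) = (103/5 + 12*(42 - 2))*(-37) = (103/5 + 12*40)*(-37) = (103/5 + 480)*(-37) = (2503/5)*(-37) = -92611/5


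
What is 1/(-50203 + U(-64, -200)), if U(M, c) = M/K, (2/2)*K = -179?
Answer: -179/8986273 ≈ -1.9919e-5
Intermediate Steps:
K = -179
U(M, c) = -M/179 (U(M, c) = M/(-179) = M*(-1/179) = -M/179)
1/(-50203 + U(-64, -200)) = 1/(-50203 - 1/179*(-64)) = 1/(-50203 + 64/179) = 1/(-8986273/179) = -179/8986273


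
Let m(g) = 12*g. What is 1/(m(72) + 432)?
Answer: 1/1296 ≈ 0.00077160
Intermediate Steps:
1/(m(72) + 432) = 1/(12*72 + 432) = 1/(864 + 432) = 1/1296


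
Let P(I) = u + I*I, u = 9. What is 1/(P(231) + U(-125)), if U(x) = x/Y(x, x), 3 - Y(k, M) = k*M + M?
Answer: 15497/827075015 ≈ 1.8737e-5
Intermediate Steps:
Y(k, M) = 3 - M - M*k (Y(k, M) = 3 - (k*M + M) = 3 - (M*k + M) = 3 - (M + M*k) = 3 + (-M - M*k) = 3 - M - M*k)
P(I) = 9 + I² (P(I) = 9 + I*I = 9 + I²)
U(x) = x/(3 - x - x²) (U(x) = x/(3 - x - x*x) = x/(3 - x - x²))
1/(P(231) + U(-125)) = 1/((9 + 231²) - 1*(-125)/(-3 - 125 + (-125)²)) = 1/((9 + 53361) - 1*(-125)/(-3 - 125 + 15625)) = 1/(53370 - 1*(-125)/15497) = 1/(53370 - 1*(-125)*1/15497) = 1/(53370 + 125/15497) = 1/(827075015/15497) = 15497/827075015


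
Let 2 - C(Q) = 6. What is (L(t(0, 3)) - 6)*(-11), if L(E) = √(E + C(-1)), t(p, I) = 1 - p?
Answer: 66 - 11*I*√3 ≈ 66.0 - 19.053*I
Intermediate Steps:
C(Q) = -4 (C(Q) = 2 - 1*6 = 2 - 6 = -4)
L(E) = √(-4 + E) (L(E) = √(E - 4) = √(-4 + E))
(L(t(0, 3)) - 6)*(-11) = (√(-4 + (1 - 1*0)) - 6)*(-11) = (√(-4 + (1 + 0)) - 6)*(-11) = (√(-4 + 1) - 6)*(-11) = (√(-3) - 6)*(-11) = (I*√3 - 6)*(-11) = (-6 + I*√3)*(-11) = 66 - 11*I*√3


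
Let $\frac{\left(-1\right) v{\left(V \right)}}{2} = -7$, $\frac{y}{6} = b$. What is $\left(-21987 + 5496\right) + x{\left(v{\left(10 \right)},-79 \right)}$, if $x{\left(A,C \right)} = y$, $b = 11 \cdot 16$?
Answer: $-15435$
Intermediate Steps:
$b = 176$
$y = 1056$ ($y = 6 \cdot 176 = 1056$)
$v{\left(V \right)} = 14$ ($v{\left(V \right)} = \left(-2\right) \left(-7\right) = 14$)
$x{\left(A,C \right)} = 1056$
$\left(-21987 + 5496\right) + x{\left(v{\left(10 \right)},-79 \right)} = \left(-21987 + 5496\right) + 1056 = -16491 + 1056 = -15435$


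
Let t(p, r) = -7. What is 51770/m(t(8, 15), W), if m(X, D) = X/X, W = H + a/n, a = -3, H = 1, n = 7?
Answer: 51770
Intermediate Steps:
W = 4/7 (W = 1 - 3/7 = 4/7 ≈ 0.57143)
m(X, D) = 1
51770/m(t(8, 15), W) = 51770/1 = 51770*1 = 51770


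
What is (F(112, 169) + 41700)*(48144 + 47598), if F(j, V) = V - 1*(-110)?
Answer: 4019153418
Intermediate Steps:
F(j, V) = 110 + V (F(j, V) = V + 110 = 110 + V)
(F(112, 169) + 41700)*(48144 + 47598) = ((110 + 169) + 41700)*(48144 + 47598) = (279 + 41700)*95742 = 41979*95742 = 4019153418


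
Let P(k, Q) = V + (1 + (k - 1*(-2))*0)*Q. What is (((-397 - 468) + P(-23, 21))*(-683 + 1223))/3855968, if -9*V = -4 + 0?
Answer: -14235/120499 ≈ -0.11813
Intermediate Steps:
V = 4/9 (V = -(-4 + 0)/9 = -1/9*(-4) = 4/9 ≈ 0.44444)
P(k, Q) = 4/9 + Q (P(k, Q) = 4/9 + (1 + (k - 1*(-2))*0)*Q = 4/9 + (1 + (k + 2)*0)*Q = 4/9 + (1 + (2 + k)*0)*Q = 4/9 + (1 + 0)*Q = 4/9 + 1*Q = 4/9 + Q)
(((-397 - 468) + P(-23, 21))*(-683 + 1223))/3855968 = (((-397 - 468) + (4/9 + 21))*(-683 + 1223))/3855968 = ((-865 + 193/9)*540)*(1/3855968) = -7592/9*540*(1/3855968) = -455520*1/3855968 = -14235/120499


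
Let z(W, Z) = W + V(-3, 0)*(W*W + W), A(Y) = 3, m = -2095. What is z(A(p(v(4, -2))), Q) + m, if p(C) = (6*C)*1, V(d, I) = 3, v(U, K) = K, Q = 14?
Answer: -2056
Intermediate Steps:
p(C) = 6*C
z(W, Z) = 3*W² + 4*W (z(W, Z) = W + 3*(W*W + W) = W + 3*(W² + W) = W + 3*(W + W²) = W + (3*W + 3*W²) = 3*W² + 4*W)
z(A(p(v(4, -2))), Q) + m = 3*(4 + 3*3) - 2095 = 3*(4 + 9) - 2095 = 3*13 - 2095 = 39 - 2095 = -2056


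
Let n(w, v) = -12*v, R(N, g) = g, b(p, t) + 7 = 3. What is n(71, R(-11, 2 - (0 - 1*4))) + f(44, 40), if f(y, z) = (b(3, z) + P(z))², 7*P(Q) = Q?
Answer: -3384/49 ≈ -69.061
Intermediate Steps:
P(Q) = Q/7
b(p, t) = -4 (b(p, t) = -7 + 3 = -4)
f(y, z) = (-4 + z/7)²
n(71, R(-11, 2 - (0 - 1*4))) + f(44, 40) = -12*(2 - (0 - 1*4)) + (-28 + 40)²/49 = -12*(2 - (0 - 4)) + (1/49)*12² = -12*(2 - 1*(-4)) + (1/49)*144 = -12*(2 + 4) + 144/49 = -12*6 + 144/49 = -72 + 144/49 = -3384/49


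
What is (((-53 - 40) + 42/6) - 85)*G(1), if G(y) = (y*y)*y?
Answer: -171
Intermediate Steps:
G(y) = y³ (G(y) = y²*y = y³)
(((-53 - 40) + 42/6) - 85)*G(1) = (((-53 - 40) + 42/6) - 85)*1³ = ((-93 + 42*(⅙)) - 85)*1 = ((-93 + 7) - 85)*1 = (-86 - 85)*1 = -171*1 = -171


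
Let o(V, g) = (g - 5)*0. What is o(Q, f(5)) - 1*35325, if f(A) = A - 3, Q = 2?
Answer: -35325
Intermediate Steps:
f(A) = -3 + A
o(V, g) = 0 (o(V, g) = (-5 + g)*0 = 0)
o(Q, f(5)) - 1*35325 = 0 - 1*35325 = 0 - 35325 = -35325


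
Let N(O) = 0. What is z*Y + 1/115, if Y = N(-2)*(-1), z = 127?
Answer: 1/115 ≈ 0.0086956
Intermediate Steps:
Y = 0 (Y = 0*(-1) = 0)
z*Y + 1/115 = 127*0 + 1/115 = 0 + 1/115 = 1/115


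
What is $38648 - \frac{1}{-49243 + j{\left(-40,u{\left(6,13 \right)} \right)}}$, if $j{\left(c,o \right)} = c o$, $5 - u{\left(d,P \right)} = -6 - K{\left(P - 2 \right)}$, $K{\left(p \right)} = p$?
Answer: $\frac{1937153705}{50123} \approx 38648.0$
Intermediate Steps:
$u{\left(d,P \right)} = 9 + P$ ($u{\left(d,P \right)} = 5 - \left(-6 - \left(P - 2\right)\right) = 5 - \left(-6 - \left(-2 + P\right)\right) = 5 - \left(-4 - P\right) = 5 + \left(4 + P\right) = 9 + P$)
$38648 - \frac{1}{-49243 + j{\left(-40,u{\left(6,13 \right)} \right)}} = 38648 - \frac{1}{-49243 - 40 \left(9 + 13\right)} = 38648 - \frac{1}{-49243 - 880} = 38648 - \frac{1}{-50123} = 38648 - - \frac{1}{50123} = 38648 + \frac{1}{50123} = \frac{1937153705}{50123}$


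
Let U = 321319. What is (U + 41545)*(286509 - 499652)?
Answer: -77341921552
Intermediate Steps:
(U + 41545)*(286509 - 499652) = (321319 + 41545)*(286509 - 499652) = 362864*(-213143) = -77341921552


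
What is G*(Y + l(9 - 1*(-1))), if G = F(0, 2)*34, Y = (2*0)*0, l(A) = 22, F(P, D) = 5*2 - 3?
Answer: 5236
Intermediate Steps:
F(P, D) = 7 (F(P, D) = 10 - 3 = 7)
Y = 0 (Y = 0*0 = 0)
G = 238 (G = 7*34 = 238)
G*(Y + l(9 - 1*(-1))) = 238*(0 + 22) = 238*22 = 5236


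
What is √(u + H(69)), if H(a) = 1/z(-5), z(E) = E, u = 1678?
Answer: √41945/5 ≈ 40.961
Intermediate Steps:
H(a) = -⅕ (H(a) = 1/(-5) = -⅕)
√(u + H(69)) = √(1678 - ⅕) = √(8389/5) = √41945/5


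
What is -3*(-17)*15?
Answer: 765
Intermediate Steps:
-3*(-17)*15 = 51*15 = 765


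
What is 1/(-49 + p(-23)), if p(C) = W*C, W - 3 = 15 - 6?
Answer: -1/325 ≈ -0.0030769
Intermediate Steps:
W = 12 (W = 3 + (15 - 6) = 3 + 9 = 12)
p(C) = 12*C
1/(-49 + p(-23)) = 1/(-49 + 12*(-23)) = 1/(-49 - 276) = 1/(-325) = -1/325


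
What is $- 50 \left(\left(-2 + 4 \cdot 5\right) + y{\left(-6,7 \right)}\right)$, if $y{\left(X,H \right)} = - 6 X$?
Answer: $-2700$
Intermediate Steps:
$- 50 \left(\left(-2 + 4 \cdot 5\right) + y{\left(-6,7 \right)}\right) = - 50 \left(\left(-2 + 4 \cdot 5\right) - -36\right) = - 50 \left(\left(-2 + 20\right) + 36\right) = - 50 \left(18 + 36\right) = \left(-50\right) 54 = -2700$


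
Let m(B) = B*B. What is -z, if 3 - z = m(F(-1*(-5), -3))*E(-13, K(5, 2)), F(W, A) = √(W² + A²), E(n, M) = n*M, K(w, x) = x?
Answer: -887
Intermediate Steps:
E(n, M) = M*n
F(W, A) = √(A² + W²)
m(B) = B²
z = 887 (z = 3 - (√((-3)² + (-1*(-5))²))²*2*(-13) = 3 - (√(9 + 5²))²*(-26) = 3 - (√(9 + 25))²*(-26) = 3 - (√34)²*(-26) = 3 - 34*(-26) = 3 - 1*(-884) = 3 + 884 = 887)
-z = -1*887 = -887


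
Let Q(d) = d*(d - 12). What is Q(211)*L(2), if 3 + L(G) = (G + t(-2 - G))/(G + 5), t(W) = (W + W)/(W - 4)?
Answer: -755802/7 ≈ -1.0797e+5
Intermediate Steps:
t(W) = 2*W/(-4 + W) (t(W) = (2*W)/(-4 + W) = 2*W/(-4 + W))
L(G) = -3 + (G + 2*(-2 - G)/(-6 - G))/(5 + G) (L(G) = -3 + (G + 2*(-2 - G)/(-4 + (-2 - G)))/(G + 5) = -3 + (G + 2*(-2 - G)/(-6 - G))/(5 + G))
Q(d) = d*(-12 + d)
Q(211)*L(2) = (211*(-12 + 211))*((4 + 2*2 - (6 + 2)*(15 + 2*2))/((5 + 2)*(6 + 2))) = (211*199)*((4 + 4 - 1*8*(15 + 4))/(7*8)) = 41989*((⅐)*(⅛)*(4 + 4 - 1*8*19)) = 41989*((⅐)*(⅛)*(4 + 4 - 152)) = 41989*((⅐)*(⅛)*(-144)) = 41989*(-18/7) = -755802/7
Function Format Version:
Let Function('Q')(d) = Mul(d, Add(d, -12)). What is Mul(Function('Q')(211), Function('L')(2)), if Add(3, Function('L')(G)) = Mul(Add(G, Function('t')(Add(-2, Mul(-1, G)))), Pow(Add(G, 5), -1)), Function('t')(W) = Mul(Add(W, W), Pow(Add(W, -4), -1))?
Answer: Rational(-755802, 7) ≈ -1.0797e+5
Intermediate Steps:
Function('t')(W) = Mul(2, W, Pow(Add(-4, W), -1)) (Function('t')(W) = Mul(Mul(2, W), Pow(Add(-4, W), -1)) = Mul(2, W, Pow(Add(-4, W), -1)))
Function('L')(G) = Add(-3, Mul(Pow(Add(5, G), -1), Add(G, Mul(2, Pow(Add(-6, Mul(-1, G)), -1), Add(-2, Mul(-1, G)))))) (Function('L')(G) = Add(-3, Mul(Add(G, Mul(2, Add(-2, Mul(-1, G)), Pow(Add(-4, Add(-2, Mul(-1, G))), -1))), Pow(Add(G, 5), -1))) = Add(-3, Mul(Add(G, Mul(2, Add(-2, Mul(-1, G)), Pow(Add(-6, Mul(-1, G)), -1))), Pow(Add(5, G), -1))) = Add(-3, Mul(Add(G, Mul(2, Pow(Add(-6, Mul(-1, G)), -1), Add(-2, Mul(-1, G)))), Pow(Add(5, G), -1))) = Add(-3, Mul(Pow(Add(5, G), -1), Add(G, Mul(2, Pow(Add(-6, Mul(-1, G)), -1), Add(-2, Mul(-1, G)))))))
Function('Q')(d) = Mul(d, Add(-12, d))
Mul(Function('Q')(211), Function('L')(2)) = Mul(Mul(211, Add(-12, 211)), Mul(Pow(Add(5, 2), -1), Pow(Add(6, 2), -1), Add(4, Mul(2, 2), Mul(-1, Add(6, 2), Add(15, Mul(2, 2)))))) = Mul(Mul(211, 199), Mul(Pow(7, -1), Pow(8, -1), Add(4, 4, Mul(-1, 8, Add(15, 4))))) = Mul(41989, Mul(Rational(1, 7), Rational(1, 8), Add(4, 4, Mul(-1, 8, 19)))) = Mul(41989, Mul(Rational(1, 7), Rational(1, 8), Add(4, 4, -152))) = Mul(41989, Mul(Rational(1, 7), Rational(1, 8), -144)) = Mul(41989, Rational(-18, 7)) = Rational(-755802, 7)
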